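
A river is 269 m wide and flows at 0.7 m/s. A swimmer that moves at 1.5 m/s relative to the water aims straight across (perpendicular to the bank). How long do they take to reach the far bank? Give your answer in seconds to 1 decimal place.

The component of the swimmer's velocity perpendicular to the bank is 1.5 m/s.
The current is parallel to the bank, so it does not affect the crossing time.
Time = 269 / 1.500 = 179.333 s.

179.3 s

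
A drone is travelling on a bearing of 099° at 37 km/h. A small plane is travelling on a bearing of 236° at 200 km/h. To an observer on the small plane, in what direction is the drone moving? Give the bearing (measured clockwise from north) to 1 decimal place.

Taking east as x and north as y: drone velocity = (36.544, -5.788) km/h; small plane velocity = (-165.808, -111.839) km/h.
Velocity of drone relative to small plane = (36.544, -5.788) − (-165.808, -111.839) = (202.352, 106.051) km/h.
Bearing = atan2(202.35, 106.05) = 62.34° clockwise from north.

062.3°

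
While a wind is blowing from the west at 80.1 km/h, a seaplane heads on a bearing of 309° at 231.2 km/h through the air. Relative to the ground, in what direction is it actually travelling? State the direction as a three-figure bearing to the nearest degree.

Taking east as x and north as y: velocity relative to the air = (-179.676, 145.499) km/h; the air relative to ground = (80.100, 0.000) km/h.
Velocity relative to ground = (-179.676, 145.499) + (80.100, 0.000) = (-99.576, 145.499) km/h.
Bearing = atan2(-99.58, 145.50) = 325.61° clockwise from north.

326°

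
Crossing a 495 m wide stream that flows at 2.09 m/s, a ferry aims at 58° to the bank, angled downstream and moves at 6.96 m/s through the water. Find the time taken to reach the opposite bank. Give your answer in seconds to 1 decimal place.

The component of the ferry's velocity perpendicular to the bank is 6.96 × sin 58° = 5.902 m/s.
The flow acts along the bank and has no component across it.
Time = 495 / 5.902 = 83.864 s.

83.9 s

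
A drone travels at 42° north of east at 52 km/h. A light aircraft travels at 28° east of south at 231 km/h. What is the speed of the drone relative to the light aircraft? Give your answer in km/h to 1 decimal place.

Taking east as x and north as y: drone velocity = (38.644, 34.795) km/h; light aircraft velocity = (108.448, -203.961) km/h.
Velocity of drone relative to light aircraft = (38.644, 34.795) − (108.448, -203.961) = (-69.804, 238.756) km/h.
Magnitude = |(-69.804, 238.756)| = 248.751 km/h.

248.8 km/h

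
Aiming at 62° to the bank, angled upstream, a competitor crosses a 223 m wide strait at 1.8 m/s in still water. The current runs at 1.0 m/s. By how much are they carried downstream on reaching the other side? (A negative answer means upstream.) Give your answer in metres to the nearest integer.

22 m

Perpendicular speed = 1.589 m/s; crossing time = 223 / 1.589 = 140.313 s.
Net downstream speed = 0.155 m/s.
Drift = 0.155 × 140.313 = 21.742 m (downstream).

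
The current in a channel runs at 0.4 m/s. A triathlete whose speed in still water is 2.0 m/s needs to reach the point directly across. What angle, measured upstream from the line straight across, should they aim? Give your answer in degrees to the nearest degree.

12°

To cancel the current, the upstream component of the triathlete's velocity must equal the flow: 2.0 sin θ = 0.4.
sin θ = 0.4 / 2.0 = 0.2000.
θ = arcsin(0.2000) = 11.537°.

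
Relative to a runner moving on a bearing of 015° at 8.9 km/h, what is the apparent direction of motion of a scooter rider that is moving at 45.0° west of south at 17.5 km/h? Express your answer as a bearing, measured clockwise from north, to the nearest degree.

215°

Taking east as x and north as y: scooter rider velocity = (-12.374, -12.374) km/h; runner velocity = (2.303, 8.597) km/h.
Velocity of scooter rider relative to runner = (-12.374, -12.374) − (2.303, 8.597) = (-14.678, -20.971) km/h.
Bearing = atan2(-14.68, -20.97) = 214.99° clockwise from north.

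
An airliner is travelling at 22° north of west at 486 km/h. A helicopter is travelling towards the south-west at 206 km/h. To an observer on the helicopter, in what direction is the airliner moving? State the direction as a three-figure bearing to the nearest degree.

Taking east as x and north as y: airliner velocity = (-450.611, 182.059) km/h; helicopter velocity = (-145.664, -145.664) km/h.
Velocity of airliner relative to helicopter = (-450.611, 182.059) − (-145.664, -145.664) = (-304.947, 327.723) km/h.
Bearing = atan2(-304.95, 327.72) = 317.06° clockwise from north.

317°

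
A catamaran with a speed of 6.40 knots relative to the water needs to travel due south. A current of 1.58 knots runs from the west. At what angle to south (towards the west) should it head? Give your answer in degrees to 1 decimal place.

14.3°

The current pushes perpendicular to the desired track; the heading must have a component into the current equal to 1.58 knots: 6.40 sin θ = 1.58.
sin θ = 0.2469, so θ = 14.293°.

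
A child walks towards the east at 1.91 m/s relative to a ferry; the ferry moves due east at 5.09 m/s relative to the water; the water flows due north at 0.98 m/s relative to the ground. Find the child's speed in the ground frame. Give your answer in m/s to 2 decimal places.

In east/north components (m/s): child relative to ferry = (1.910, 0.000); ferry relative to water = (5.090, 0.000); water relative to ground = (0.000, 0.980).
Sum = (7.000, 0.980) m/s.
Speed = |(7.000, 0.980)| = 7.068 m/s.

7.07 m/s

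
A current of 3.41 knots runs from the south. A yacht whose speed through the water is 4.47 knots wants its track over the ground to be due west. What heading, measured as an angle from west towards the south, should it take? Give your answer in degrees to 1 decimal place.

The current pushes perpendicular to the desired track; the heading must have a component into the current equal to 3.41 knots: 4.47 sin θ = 3.41.
sin θ = 0.7629, so θ = 49.717°.

49.7°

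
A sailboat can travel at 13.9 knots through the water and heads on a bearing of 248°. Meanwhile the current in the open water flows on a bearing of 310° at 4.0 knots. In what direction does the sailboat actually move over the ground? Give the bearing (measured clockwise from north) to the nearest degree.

Taking east as x and north as y: velocity relative to the water = (-12.888, -5.207) knots; the water relative to ground = (-3.064, 2.571) knots.
Velocity relative to ground = (-12.888, -5.207) + (-3.064, 2.571) = (-15.952, -2.636) knots.
Bearing = atan2(-15.95, -2.64) = 260.62° clockwise from north.

261°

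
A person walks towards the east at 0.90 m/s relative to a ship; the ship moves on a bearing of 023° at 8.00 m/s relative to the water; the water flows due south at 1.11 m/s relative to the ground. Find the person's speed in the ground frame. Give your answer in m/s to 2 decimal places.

7.44 m/s

In east/north components (m/s): person relative to ship = (0.900, 0.000); ship relative to water = (3.126, 7.364); water relative to ground = (0.000, -1.110).
Sum = (4.026, 6.254) m/s.
Speed = |(4.026, 6.254)| = 7.438 m/s.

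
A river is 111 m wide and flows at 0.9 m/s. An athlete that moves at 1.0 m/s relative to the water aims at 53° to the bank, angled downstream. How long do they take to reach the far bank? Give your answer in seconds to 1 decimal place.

The component of the athlete's velocity perpendicular to the bank is 1.0 × sin 53° = 0.799 m/s.
Only the cross-stream component determines the crossing time; the current contributes nothing perpendicular to the bank.
Time = 111 / 0.799 = 138.987 s.

139.0 s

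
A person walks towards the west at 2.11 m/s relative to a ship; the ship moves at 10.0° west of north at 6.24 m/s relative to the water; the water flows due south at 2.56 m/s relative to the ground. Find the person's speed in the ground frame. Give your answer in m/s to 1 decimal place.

In east/north components (m/s): person relative to ship = (-2.110, 0.000); ship relative to water = (-1.084, 6.145); water relative to ground = (0.000, -2.560).
Sum = (-3.194, 3.585) m/s.
Speed = |(-3.194, 3.585)| = 4.801 m/s.

4.8 m/s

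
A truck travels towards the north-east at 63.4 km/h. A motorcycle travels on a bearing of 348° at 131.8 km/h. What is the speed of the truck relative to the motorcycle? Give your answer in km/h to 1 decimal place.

Taking east as x and north as y: truck velocity = (44.831, 44.831) km/h; motorcycle velocity = (-27.403, 128.920) km/h.
Velocity of truck relative to motorcycle = (44.831, 44.831) − (-27.403, 128.920) = (72.233, -84.089) km/h.
Magnitude = |(72.233, -84.089)| = 110.854 km/h.

110.9 km/h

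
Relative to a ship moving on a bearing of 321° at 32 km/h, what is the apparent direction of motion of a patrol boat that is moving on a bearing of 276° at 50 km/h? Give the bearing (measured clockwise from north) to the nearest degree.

Taking east as x and north as y: patrol boat velocity = (-49.726, 5.226) km/h; ship velocity = (-20.138, 24.869) km/h.
Velocity of patrol boat relative to ship = (-49.726, 5.226) − (-20.138, 24.869) = (-29.588, -19.642) km/h.
Bearing = atan2(-29.59, -19.64) = 236.42° clockwise from north.

236°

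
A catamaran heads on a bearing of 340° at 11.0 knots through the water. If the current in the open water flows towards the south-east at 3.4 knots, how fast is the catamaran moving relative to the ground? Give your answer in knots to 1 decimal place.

8.0 knots

Taking east as x and north as y: velocity relative to the water = (-3.762, 10.337) knots; the water relative to ground = (2.404, -2.404) knots.
Velocity relative to ground = (-3.762, 10.337) + (2.404, -2.404) = (-1.358, 7.932) knots.
Speed = |(-1.358, 7.932)| = 8.048 knots.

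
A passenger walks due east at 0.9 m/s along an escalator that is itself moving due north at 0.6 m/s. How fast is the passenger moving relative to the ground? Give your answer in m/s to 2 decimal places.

Taking east as x and north as y: escalator velocity = (0.000, 0.600) m/s; passenger velocity relative to escalator = (0.900, 0.000) m/s.
Velocity relative to ground = (0.000, 0.600) + (0.900, 0.000) = (0.900, 0.600) m/s.
Speed = |(0.900, 0.600)| = 1.082 m/s.

1.08 m/s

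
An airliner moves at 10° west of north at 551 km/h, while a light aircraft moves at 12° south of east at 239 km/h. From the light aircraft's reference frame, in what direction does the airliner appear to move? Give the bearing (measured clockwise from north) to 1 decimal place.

Taking east as x and north as y: airliner velocity = (-95.680, 542.629) km/h; light aircraft velocity = (233.777, -49.691) km/h.
Velocity of airliner relative to light aircraft = (-95.680, 542.629) − (233.777, -49.691) = (-329.457, 592.320) km/h.
Bearing = atan2(-329.46, 592.32) = 330.92° clockwise from north.

330.9°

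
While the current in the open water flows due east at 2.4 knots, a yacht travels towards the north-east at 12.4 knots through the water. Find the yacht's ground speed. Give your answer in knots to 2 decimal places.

Taking east as x and north as y: velocity relative to the water = (8.768, 8.768) knots; the water relative to ground = (2.400, 0.000) knots.
Velocity relative to ground = (8.768, 8.768) + (2.400, 0.000) = (11.168, 8.768) knots.
Speed = |(11.168, 8.768)| = 14.199 knots.

14.20 knots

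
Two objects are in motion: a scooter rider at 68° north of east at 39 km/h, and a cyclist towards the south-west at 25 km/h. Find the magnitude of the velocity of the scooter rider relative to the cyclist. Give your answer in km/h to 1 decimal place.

62.8 km/h

Taking east as x and north as y: scooter rider velocity = (14.610, 36.160) km/h; cyclist velocity = (-17.678, -17.678) km/h.
Velocity of scooter rider relative to cyclist = (14.610, 36.160) − (-17.678, -17.678) = (32.287, 53.838) km/h.
Magnitude = |(32.287, 53.838)| = 62.777 km/h.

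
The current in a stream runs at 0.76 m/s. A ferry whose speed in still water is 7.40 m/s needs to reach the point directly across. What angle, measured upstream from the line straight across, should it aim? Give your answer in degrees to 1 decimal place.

To cancel the current, the upstream component of the ferry's velocity must equal the flow: 7.40 sin θ = 0.76.
sin θ = 0.76 / 7.40 = 0.1027.
θ = arcsin(0.1027) = 5.895°.

5.9°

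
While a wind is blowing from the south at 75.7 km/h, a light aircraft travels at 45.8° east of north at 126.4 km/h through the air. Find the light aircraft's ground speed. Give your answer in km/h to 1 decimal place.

187.2 km/h

Taking east as x and north as y: velocity relative to the air = (90.618, 88.122) km/h; the air relative to ground = (0.000, 75.700) km/h.
Velocity relative to ground = (90.618, 88.122) + (0.000, 75.700) = (90.618, 163.822) km/h.
Speed = |(90.618, 163.822)| = 187.214 km/h.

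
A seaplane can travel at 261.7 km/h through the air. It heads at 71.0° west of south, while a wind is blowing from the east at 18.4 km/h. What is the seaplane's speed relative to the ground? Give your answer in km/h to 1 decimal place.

279.2 km/h

Taking east as x and north as y: velocity relative to the air = (-247.442, -85.201) km/h; the air relative to ground = (-18.400, 0.000) km/h.
Velocity relative to ground = (-247.442, -85.201) + (-18.400, 0.000) = (-265.842, -85.201) km/h.
Speed = |(-265.842, -85.201)| = 279.162 km/h.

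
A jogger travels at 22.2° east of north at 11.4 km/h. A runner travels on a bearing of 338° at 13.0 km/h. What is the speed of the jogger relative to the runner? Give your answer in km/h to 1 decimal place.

9.3 km/h

Taking east as x and north as y: jogger velocity = (4.307, 10.555) km/h; runner velocity = (-4.870, 12.053) km/h.
Velocity of jogger relative to runner = (4.307, 10.555) − (-4.870, 12.053) = (9.177, -1.498) km/h.
Magnitude = |(9.177, -1.498)| = 9.299 km/h.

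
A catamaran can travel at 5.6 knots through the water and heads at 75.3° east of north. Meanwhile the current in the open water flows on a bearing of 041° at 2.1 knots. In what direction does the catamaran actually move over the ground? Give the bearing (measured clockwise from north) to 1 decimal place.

066.1°

Taking east as x and north as y: velocity relative to the water = (5.417, 1.421) knots; the water relative to ground = (1.378, 1.585) knots.
Velocity relative to ground = (5.417, 1.421) + (1.378, 1.585) = (6.794, 3.006) knots.
Bearing = atan2(6.79, 3.01) = 66.13° clockwise from north.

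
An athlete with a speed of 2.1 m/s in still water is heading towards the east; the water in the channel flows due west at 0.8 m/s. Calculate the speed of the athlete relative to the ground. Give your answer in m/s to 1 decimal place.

1.3 m/s

Taking east as x and north as y: velocity relative to the water = (2.100, 0.000) m/s; the water relative to ground = (-0.800, 0.000) m/s.
Velocity relative to ground = (2.100, 0.000) + (-0.800, 0.000) = (1.300, 0.000) m/s.
Speed = |(1.300, 0.000)| = 1.300 m/s.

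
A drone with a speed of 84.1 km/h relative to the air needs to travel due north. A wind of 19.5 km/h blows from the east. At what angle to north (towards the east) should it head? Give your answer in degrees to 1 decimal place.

The wind pushes perpendicular to the desired track; the heading must have a component into the wind equal to 19.5 km/h: 84.1 sin θ = 19.5.
sin θ = 0.2319, so θ = 13.407°.

13.4°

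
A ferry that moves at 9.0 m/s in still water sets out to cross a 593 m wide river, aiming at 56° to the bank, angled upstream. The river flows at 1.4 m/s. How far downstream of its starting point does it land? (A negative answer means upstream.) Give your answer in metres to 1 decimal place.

-288.7 m

Perpendicular speed = 7.461 m/s; crossing time = 593 / 7.461 = 79.476 s.
Net downstream speed = -3.633 m/s.
Drift = -3.633 × 79.476 = -288.717 m (upstream).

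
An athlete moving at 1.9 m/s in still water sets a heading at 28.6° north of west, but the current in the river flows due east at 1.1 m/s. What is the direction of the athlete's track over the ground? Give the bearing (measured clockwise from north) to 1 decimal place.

328.0°

Taking east as x and north as y: velocity relative to the water = (-1.668, 0.910) m/s; the water relative to ground = (1.100, 0.000) m/s.
Velocity relative to ground = (-1.668, 0.910) + (1.100, 0.000) = (-0.568, 0.910) m/s.
Bearing = atan2(-0.57, 0.91) = 328.01° clockwise from north.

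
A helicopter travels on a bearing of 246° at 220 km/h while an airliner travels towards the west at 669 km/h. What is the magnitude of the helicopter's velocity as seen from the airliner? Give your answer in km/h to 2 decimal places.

Taking east as x and north as y: helicopter velocity = (-200.980, -89.482) km/h; airliner velocity = (-669.000, 0.000) km/h.
Velocity of helicopter relative to airliner = (-200.980, -89.482) − (-669.000, 0.000) = (468.020, -89.482) km/h.
Magnitude = |(468.020, -89.482)| = 476.497 km/h.

476.50 km/h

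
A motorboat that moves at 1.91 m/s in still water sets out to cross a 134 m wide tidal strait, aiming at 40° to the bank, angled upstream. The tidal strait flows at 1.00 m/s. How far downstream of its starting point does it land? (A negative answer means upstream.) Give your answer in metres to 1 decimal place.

Perpendicular speed = 1.228 m/s; crossing time = 134 / 1.228 = 109.145 s.
Net downstream speed = -0.463 m/s.
Drift = -0.463 × 109.145 = -50.550 m (upstream).

-50.5 m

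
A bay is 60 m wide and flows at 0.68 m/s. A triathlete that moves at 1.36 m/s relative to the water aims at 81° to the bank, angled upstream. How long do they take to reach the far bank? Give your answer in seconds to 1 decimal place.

The component of the triathlete's velocity perpendicular to the bank is 1.36 × sin 81° = 1.343 m/s.
The flow acts along the bank and has no component across it.
Time = 60 / 1.343 = 44.668 s.

44.7 s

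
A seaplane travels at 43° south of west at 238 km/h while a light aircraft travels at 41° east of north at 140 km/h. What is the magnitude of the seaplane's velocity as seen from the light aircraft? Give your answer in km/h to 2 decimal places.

Taking east as x and north as y: seaplane velocity = (-174.062, -162.316) km/h; light aircraft velocity = (91.848, 105.659) km/h.
Velocity of seaplane relative to light aircraft = (-174.062, -162.316) − (91.848, 105.659) = (-265.910, -267.975) km/h.
Magnitude = |(-265.910, -267.975)| = 377.517 km/h.

377.52 km/h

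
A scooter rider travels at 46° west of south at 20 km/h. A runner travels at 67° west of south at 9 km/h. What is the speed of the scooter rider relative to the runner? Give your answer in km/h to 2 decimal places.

12.04 km/h

Taking east as x and north as y: scooter rider velocity = (-14.387, -13.893) km/h; runner velocity = (-8.285, -3.517) km/h.
Velocity of scooter rider relative to runner = (-14.387, -13.893) − (-8.285, -3.517) = (-6.102, -10.377) km/h.
Magnitude = |(-6.102, -10.377)| = 12.038 km/h.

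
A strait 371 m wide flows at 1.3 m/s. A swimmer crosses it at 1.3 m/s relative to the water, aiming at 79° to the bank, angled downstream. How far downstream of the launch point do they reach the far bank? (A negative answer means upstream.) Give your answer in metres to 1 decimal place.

Perpendicular speed = 1.276 m/s; crossing time = 371 / 1.276 = 290.726 s.
Net downstream speed = 1.548 m/s.
Drift = 1.548 × 290.726 = 450.059 m (downstream).

450.1 m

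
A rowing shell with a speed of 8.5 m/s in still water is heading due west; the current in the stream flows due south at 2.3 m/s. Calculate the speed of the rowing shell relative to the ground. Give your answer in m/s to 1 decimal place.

Taking east as x and north as y: velocity relative to the water = (-8.500, 0.000) m/s; the water relative to ground = (0.000, -2.300) m/s.
Velocity relative to ground = (-8.500, 0.000) + (0.000, -2.300) = (-8.500, -2.300) m/s.
Speed = |(-8.500, -2.300)| = 8.806 m/s.

8.8 m/s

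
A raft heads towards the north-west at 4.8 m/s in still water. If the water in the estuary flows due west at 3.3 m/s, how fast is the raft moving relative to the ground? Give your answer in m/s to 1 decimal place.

7.5 m/s

Taking east as x and north as y: velocity relative to the water = (-3.394, 3.394) m/s; the water relative to ground = (-3.300, 0.000) m/s.
Velocity relative to ground = (-3.394, 3.394) + (-3.300, 0.000) = (-6.694, 3.394) m/s.
Speed = |(-6.694, 3.394)| = 7.505 m/s.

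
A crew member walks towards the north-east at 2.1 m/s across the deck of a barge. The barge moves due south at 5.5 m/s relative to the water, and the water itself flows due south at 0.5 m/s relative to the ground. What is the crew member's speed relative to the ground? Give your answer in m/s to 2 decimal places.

In east/north components (m/s): crew member relative to barge = (1.485, 1.485); barge relative to water = (0.000, -5.500); water relative to ground = (0.000, -0.500).
Sum = (1.485, -4.515) m/s.
Speed = |(1.485, -4.515)| = 4.753 m/s.

4.75 m/s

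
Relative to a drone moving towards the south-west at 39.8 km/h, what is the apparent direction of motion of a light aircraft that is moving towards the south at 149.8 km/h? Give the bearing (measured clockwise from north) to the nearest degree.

Taking east as x and north as y: light aircraft velocity = (0.000, -149.800) km/h; drone velocity = (-28.143, -28.143) km/h.
Velocity of light aircraft relative to drone = (0.000, -149.800) − (-28.143, -28.143) = (28.143, -121.657) km/h.
Bearing = atan2(28.14, -121.66) = 166.97° clockwise from north.

167°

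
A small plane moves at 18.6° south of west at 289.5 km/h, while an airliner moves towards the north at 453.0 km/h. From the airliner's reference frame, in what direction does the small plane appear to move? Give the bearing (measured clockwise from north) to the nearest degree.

207°

Taking east as x and north as y: small plane velocity = (-274.379, -92.339) km/h; airliner velocity = (0.000, 453.000) km/h.
Velocity of small plane relative to airliner = (-274.379, -92.339) − (0.000, 453.000) = (-274.379, -545.339) km/h.
Bearing = atan2(-274.38, -545.34) = 206.71° clockwise from north.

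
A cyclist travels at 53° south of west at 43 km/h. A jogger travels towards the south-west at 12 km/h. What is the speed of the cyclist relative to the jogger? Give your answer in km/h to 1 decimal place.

Taking east as x and north as y: cyclist velocity = (-25.878, -34.341) km/h; jogger velocity = (-8.485, -8.485) km/h.
Velocity of cyclist relative to jogger = (-25.878, -34.341) − (-8.485, -8.485) = (-17.393, -25.856) km/h.
Magnitude = |(-17.393, -25.856)| = 31.162 km/h.

31.2 km/h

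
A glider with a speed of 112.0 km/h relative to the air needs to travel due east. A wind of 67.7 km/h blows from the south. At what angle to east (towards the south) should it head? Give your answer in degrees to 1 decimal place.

The wind pushes perpendicular to the desired track; the heading must have a component into the wind equal to 67.7 km/h: 112.0 sin θ = 67.7.
sin θ = 0.6045, so θ = 37.190°.

37.2°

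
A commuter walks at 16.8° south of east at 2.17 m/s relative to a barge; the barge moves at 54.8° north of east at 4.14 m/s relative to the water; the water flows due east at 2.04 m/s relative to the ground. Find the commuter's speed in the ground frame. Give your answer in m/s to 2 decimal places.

In east/north components (m/s): commuter relative to barge = (2.077, -0.627); barge relative to water = (2.386, 3.383); water relative to ground = (2.040, 0.000).
Sum = (6.504, 2.756) m/s.
Speed = |(6.504, 2.756)| = 7.064 m/s.

7.06 m/s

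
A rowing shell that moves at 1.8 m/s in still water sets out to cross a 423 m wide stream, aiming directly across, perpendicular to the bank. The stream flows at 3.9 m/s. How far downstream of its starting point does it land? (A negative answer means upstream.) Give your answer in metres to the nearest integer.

917 m

Perpendicular speed = 1.800 m/s; crossing time = 423 / 1.800 = 235.000 s.
Net downstream speed = 3.900 m/s.
Drift = 3.900 × 235.000 = 916.500 m (downstream).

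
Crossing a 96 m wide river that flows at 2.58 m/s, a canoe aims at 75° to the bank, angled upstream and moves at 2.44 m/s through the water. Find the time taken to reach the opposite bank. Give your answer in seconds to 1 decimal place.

40.7 s

The component of the canoe's velocity perpendicular to the bank is 2.44 × sin 75° = 2.357 m/s.
The current is parallel to the bank, so it does not affect the crossing time.
Time = 96 / 2.357 = 40.732 s.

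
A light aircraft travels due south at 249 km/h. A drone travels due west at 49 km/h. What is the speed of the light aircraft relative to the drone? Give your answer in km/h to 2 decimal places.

253.78 km/h

Taking east as x and north as y: light aircraft velocity = (0.000, -249.000) km/h; drone velocity = (-49.000, 0.000) km/h.
Velocity of light aircraft relative to drone = (0.000, -249.000) − (-49.000, 0.000) = (49.000, -249.000) km/h.
Magnitude = |(49.000, -249.000)| = 253.775 km/h.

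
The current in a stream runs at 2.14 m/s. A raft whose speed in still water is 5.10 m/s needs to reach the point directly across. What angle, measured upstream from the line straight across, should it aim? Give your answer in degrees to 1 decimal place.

To cancel the current, the upstream component of the raft's velocity must equal the flow: 5.10 sin θ = 2.14.
sin θ = 2.14 / 5.10 = 0.4196.
θ = arcsin(0.4196) = 24.810°.

24.8°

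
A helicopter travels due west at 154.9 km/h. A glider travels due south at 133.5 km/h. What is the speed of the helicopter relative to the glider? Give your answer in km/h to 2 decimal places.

204.49 km/h

Taking east as x and north as y: helicopter velocity = (-154.900, 0.000) km/h; glider velocity = (0.000, -133.500) km/h.
Velocity of helicopter relative to glider = (-154.900, 0.000) − (0.000, -133.500) = (-154.900, 133.500) km/h.
Magnitude = |(-154.900, 133.500)| = 204.490 km/h.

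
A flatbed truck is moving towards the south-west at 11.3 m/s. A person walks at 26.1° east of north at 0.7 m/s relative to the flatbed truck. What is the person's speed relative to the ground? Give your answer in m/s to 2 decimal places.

10.64 m/s

Taking east as x and north as y: flatbed truck velocity = (-7.990, -7.990) m/s; person velocity relative to flatbed truck = (0.308, 0.629) m/s.
Velocity relative to ground = (-7.990, -7.990) + (0.308, 0.629) = (-7.682, -7.362) m/s.
Speed = |(-7.682, -7.362)| = 10.640 m/s.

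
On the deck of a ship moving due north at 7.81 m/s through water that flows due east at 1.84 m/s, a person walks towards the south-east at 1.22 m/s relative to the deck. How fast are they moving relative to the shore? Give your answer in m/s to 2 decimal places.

In east/north components (m/s): person relative to ship = (0.863, -0.863); ship relative to water = (0.000, 7.810); water relative to ground = (1.840, 0.000).
Sum = (2.703, 6.947) m/s.
Speed = |(2.703, 6.947)| = 7.455 m/s.

7.45 m/s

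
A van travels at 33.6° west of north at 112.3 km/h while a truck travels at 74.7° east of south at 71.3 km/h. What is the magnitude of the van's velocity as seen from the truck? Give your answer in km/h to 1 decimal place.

172.5 km/h

Taking east as x and north as y: van velocity = (-62.146, 93.537) km/h; truck velocity = (68.773, -18.814) km/h.
Velocity of van relative to truck = (-62.146, 93.537) − (68.773, -18.814) = (-130.919, 112.351) km/h.
Magnitude = |(-130.919, 112.351)| = 172.518 km/h.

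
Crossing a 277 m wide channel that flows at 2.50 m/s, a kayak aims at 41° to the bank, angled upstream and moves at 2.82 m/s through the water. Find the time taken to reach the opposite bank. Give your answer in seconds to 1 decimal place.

The component of the kayak's velocity perpendicular to the bank is 2.82 × sin 41° = 1.850 m/s.
The flow acts along the bank and has no component across it.
Time = 277 / 1.850 = 149.723 s.

149.7 s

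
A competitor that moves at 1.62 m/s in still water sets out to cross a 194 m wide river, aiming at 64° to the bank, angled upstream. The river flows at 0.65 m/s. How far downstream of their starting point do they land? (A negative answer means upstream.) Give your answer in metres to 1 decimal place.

Perpendicular speed = 1.456 m/s; crossing time = 194 / 1.456 = 133.238 s.
Net downstream speed = -0.060 m/s.
Drift = -0.060 × 133.238 = -8.016 m (upstream).

-8.0 m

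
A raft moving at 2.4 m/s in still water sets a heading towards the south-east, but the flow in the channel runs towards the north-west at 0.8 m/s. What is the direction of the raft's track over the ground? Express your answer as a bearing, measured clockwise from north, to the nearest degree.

135°

Taking east as x and north as y: velocity relative to the water = (1.697, -1.697) m/s; the water relative to ground = (-0.566, 0.566) m/s.
Velocity relative to ground = (1.697, -1.697) + (-0.566, 0.566) = (1.131, -1.131) m/s.
Bearing = atan2(1.13, -1.13) = 135.00° clockwise from north.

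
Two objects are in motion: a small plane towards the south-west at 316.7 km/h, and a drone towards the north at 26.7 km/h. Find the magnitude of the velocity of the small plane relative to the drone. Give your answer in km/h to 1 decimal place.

Taking east as x and north as y: small plane velocity = (-223.941, -223.941) km/h; drone velocity = (0.000, 26.700) km/h.
Velocity of small plane relative to drone = (-223.941, -223.941) − (0.000, 26.700) = (-223.941, -250.641) km/h.
Magnitude = |(-223.941, -250.641)| = 336.110 km/h.

336.1 km/h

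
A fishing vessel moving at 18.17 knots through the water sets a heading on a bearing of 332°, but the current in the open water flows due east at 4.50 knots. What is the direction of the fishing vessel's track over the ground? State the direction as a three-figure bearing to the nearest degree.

Taking east as x and north as y: velocity relative to the water = (-8.530, 16.043) knots; the water relative to ground = (4.500, 0.000) knots.
Velocity relative to ground = (-8.530, 16.043) + (4.500, 0.000) = (-4.030, 16.043) knots.
Bearing = atan2(-4.03, 16.04) = 345.90° clockwise from north.

346°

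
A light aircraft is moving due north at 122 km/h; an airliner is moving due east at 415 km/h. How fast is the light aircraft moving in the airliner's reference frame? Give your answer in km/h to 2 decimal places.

Taking east as x and north as y: light aircraft velocity = (0.000, 122.000) km/h; airliner velocity = (415.000, 0.000) km/h.
Velocity of light aircraft relative to airliner = (0.000, 122.000) − (415.000, 0.000) = (-415.000, 122.000) km/h.
Magnitude = |(-415.000, 122.000)| = 432.561 km/h.

432.56 km/h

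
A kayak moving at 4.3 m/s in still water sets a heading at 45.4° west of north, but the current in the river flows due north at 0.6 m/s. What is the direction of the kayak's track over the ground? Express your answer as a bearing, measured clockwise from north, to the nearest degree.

Taking east as x and north as y: velocity relative to the water = (-3.062, 3.019) m/s; the water relative to ground = (0.000, 0.600) m/s.
Velocity relative to ground = (-3.062, 3.019) + (0.000, 0.600) = (-3.062, 3.619) m/s.
Bearing = atan2(-3.06, 3.62) = 319.77° clockwise from north.

320°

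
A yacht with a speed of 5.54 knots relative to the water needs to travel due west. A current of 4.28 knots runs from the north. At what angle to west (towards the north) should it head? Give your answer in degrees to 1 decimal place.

50.6°

The current pushes perpendicular to the desired track; the heading must have a component into the current equal to 4.28 knots: 5.54 sin θ = 4.28.
sin θ = 0.7726, so θ = 50.585°.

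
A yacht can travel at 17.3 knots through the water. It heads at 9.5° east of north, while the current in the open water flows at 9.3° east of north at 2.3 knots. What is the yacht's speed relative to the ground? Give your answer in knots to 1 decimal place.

19.6 knots

Taking east as x and north as y: velocity relative to the water = (2.855, 17.063) knots; the water relative to ground = (0.372, 2.270) knots.
Velocity relative to ground = (2.855, 17.063) + (0.372, 2.270) = (3.227, 19.333) knots.
Speed = |(3.227, 19.333)| = 19.600 knots.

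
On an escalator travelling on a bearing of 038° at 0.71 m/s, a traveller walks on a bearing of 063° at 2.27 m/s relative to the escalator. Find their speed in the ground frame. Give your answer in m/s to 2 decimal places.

2.93 m/s

Taking east as x and north as y: escalator velocity = (0.437, 0.559) m/s; traveller velocity relative to escalator = (2.023, 1.031) m/s.
Velocity relative to ground = (0.437, 0.559) + (2.023, 1.031) = (2.460, 1.590) m/s.
Speed = |(2.460, 1.590)| = 2.929 m/s.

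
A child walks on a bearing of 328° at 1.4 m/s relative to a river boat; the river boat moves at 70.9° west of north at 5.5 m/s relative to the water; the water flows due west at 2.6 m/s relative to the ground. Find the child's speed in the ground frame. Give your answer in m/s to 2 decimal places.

9.05 m/s

In east/north components (m/s): child relative to river boat = (-0.742, 1.187); river boat relative to water = (-5.197, 1.800); water relative to ground = (-2.600, 0.000).
Sum = (-8.539, 2.987) m/s.
Speed = |(-8.539, 2.987)| = 9.046 m/s.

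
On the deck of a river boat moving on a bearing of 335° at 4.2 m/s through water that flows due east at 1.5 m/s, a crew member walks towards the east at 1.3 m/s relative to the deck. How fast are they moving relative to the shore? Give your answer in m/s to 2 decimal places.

In east/north components (m/s): crew member relative to river boat = (1.300, 0.000); river boat relative to water = (-1.775, 3.806); water relative to ground = (1.500, 0.000).
Sum = (1.025, 3.806) m/s.
Speed = |(1.025, 3.806)| = 3.942 m/s.

3.94 m/s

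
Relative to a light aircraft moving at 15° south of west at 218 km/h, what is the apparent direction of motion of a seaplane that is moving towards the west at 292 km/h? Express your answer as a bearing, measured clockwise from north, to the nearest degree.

305°

Taking east as x and north as y: seaplane velocity = (-292.000, 0.000) km/h; light aircraft velocity = (-210.572, -56.423) km/h.
Velocity of seaplane relative to light aircraft = (-292.000, 0.000) − (-210.572, -56.423) = (-81.428, 56.423) km/h.
Bearing = atan2(-81.43, 56.42) = 304.72° clockwise from north.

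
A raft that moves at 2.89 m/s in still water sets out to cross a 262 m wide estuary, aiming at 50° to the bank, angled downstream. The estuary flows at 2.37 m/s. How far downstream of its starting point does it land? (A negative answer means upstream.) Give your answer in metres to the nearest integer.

500 m

Perpendicular speed = 2.214 m/s; crossing time = 262 / 2.214 = 118.345 s.
Net downstream speed = 4.228 m/s.
Drift = 4.228 × 118.345 = 500.321 m (downstream).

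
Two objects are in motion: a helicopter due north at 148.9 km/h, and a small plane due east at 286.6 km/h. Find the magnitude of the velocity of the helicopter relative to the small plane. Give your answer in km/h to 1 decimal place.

323.0 km/h

Taking east as x and north as y: helicopter velocity = (0.000, 148.900) km/h; small plane velocity = (286.600, 0.000) km/h.
Velocity of helicopter relative to small plane = (0.000, 148.900) − (286.600, 0.000) = (-286.600, 148.900) km/h.
Magnitude = |(-286.600, 148.900)| = 322.972 km/h.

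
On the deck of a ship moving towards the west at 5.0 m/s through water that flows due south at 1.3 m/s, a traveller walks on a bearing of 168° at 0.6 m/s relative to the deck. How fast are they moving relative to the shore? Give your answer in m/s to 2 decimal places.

5.23 m/s

In east/north components (m/s): traveller relative to ship = (0.125, -0.587); ship relative to water = (-5.000, 0.000); water relative to ground = (0.000, -1.300).
Sum = (-4.875, -1.887) m/s.
Speed = |(-4.875, -1.887)| = 5.228 m/s.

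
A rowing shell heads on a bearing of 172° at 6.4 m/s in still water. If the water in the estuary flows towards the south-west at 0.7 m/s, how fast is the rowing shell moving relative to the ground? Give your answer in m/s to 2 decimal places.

6.84 m/s

Taking east as x and north as y: velocity relative to the water = (0.891, -6.338) m/s; the water relative to ground = (-0.495, -0.495) m/s.
Velocity relative to ground = (0.891, -6.338) + (-0.495, -0.495) = (0.396, -6.833) m/s.
Speed = |(0.396, -6.833)| = 6.844 m/s.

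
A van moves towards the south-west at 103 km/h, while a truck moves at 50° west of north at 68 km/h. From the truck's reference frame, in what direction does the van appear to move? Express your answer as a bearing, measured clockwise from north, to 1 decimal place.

190.1°

Taking east as x and north as y: van velocity = (-72.832, -72.832) km/h; truck velocity = (-52.091, 43.710) km/h.
Velocity of van relative to truck = (-72.832, -72.832) − (-52.091, 43.710) = (-20.741, -116.542) km/h.
Bearing = atan2(-20.74, -116.54) = 190.09° clockwise from north.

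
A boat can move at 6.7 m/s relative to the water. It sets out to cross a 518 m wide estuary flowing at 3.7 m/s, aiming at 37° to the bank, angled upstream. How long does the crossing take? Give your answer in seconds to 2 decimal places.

128.47 s

The component of the boat's velocity perpendicular to the bank is 6.7 × sin 37° = 4.032 m/s.
The flow acts along the bank and has no component across it.
Time = 518 / 4.032 = 128.467 s.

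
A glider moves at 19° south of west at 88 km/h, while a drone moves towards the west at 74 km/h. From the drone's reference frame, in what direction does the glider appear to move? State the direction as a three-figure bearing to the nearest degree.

198°

Taking east as x and north as y: glider velocity = (-83.206, -28.650) km/h; drone velocity = (-74.000, 0.000) km/h.
Velocity of glider relative to drone = (-83.206, -28.650) − (-74.000, 0.000) = (-9.206, -28.650) km/h.
Bearing = atan2(-9.21, -28.65) = 197.81° clockwise from north.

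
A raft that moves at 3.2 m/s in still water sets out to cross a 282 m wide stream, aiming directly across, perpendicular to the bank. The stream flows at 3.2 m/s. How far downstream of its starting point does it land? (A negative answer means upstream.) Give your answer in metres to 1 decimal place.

Perpendicular speed = 3.200 m/s; crossing time = 282 / 3.200 = 88.125 s.
Net downstream speed = 3.200 m/s.
Drift = 3.200 × 88.125 = 282.000 m (downstream).

282.0 m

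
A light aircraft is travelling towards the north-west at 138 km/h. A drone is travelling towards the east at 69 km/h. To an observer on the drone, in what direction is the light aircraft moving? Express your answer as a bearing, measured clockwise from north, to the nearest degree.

Taking east as x and north as y: light aircraft velocity = (-97.581, 97.581) km/h; drone velocity = (69.000, 0.000) km/h.
Velocity of light aircraft relative to drone = (-97.581, 97.581) − (69.000, 0.000) = (-166.581, 97.581) km/h.
Bearing = atan2(-166.58, 97.58) = 300.36° clockwise from north.

300°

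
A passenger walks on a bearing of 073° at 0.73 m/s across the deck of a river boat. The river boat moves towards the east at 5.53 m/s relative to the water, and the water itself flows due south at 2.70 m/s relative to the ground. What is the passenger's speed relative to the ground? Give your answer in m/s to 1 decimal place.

In east/north components (m/s): passenger relative to river boat = (0.698, 0.213); river boat relative to water = (5.530, 0.000); water relative to ground = (0.000, -2.700).
Sum = (6.228, -2.487) m/s.
Speed = |(6.228, -2.487)| = 6.706 m/s.

6.7 m/s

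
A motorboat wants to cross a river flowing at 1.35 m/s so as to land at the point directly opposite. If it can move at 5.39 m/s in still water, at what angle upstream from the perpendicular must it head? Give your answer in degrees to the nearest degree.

15°

To cancel the current, the upstream component of the motorboat's velocity must equal the flow: 5.39 sin θ = 1.35.
sin θ = 1.35 / 5.39 = 0.2505.
θ = arcsin(0.2505) = 14.505°.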